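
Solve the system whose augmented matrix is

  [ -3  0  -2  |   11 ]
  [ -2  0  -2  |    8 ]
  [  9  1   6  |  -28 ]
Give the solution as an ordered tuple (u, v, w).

(-3, 5, -1)

Multiply r1 by -1/3.
Add 2 times r1 to r2.
Subtract 9 times r1 from r3.
Swap r2 and r3.
Multiply r3 by -3/2.
Subtract 2/3 times r3 from r1.
Reading off the last column: u = -3, v = 5, w = -1.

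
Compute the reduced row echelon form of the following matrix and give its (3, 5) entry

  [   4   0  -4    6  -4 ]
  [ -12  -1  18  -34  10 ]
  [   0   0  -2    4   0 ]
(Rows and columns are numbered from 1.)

0

r1 → 1/4·r1
r2 → r2 + 12·r1
r2 → -1·r2
r3 → -1/2·r3
r2 → r2 + 6·r3
r1 → r1 + r3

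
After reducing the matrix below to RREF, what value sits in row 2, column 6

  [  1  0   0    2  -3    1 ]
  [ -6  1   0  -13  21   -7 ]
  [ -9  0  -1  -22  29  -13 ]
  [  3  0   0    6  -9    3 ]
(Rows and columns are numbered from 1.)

-1

R2 -> R2 + 6·R1
R3 -> R3 + 9·R1
R4 -> R4 − 3·R1
R3 -> -1·R3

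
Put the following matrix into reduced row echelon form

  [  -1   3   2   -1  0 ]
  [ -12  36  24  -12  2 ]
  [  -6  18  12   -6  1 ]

[[1, -3, -2, 1, 0], [0, 0, 0, 0, 1], [0, 0, 0, 0, 0]]

ρ1 → -1·ρ1
  [   1  -3  -2    1  0 ]
  [ -12  36  24  -12  2 ]
  [  -6  18  12   -6  1 ]
ρ2 → ρ2 + 12·ρ1
  [  1  -3  -2   1  0 ]
  [  0   0   0   0  2 ]
  [ -6  18  12  -6  1 ]
ρ3 → ρ3 + 6·ρ1
  [ 1  -3  -2  1  0 ]
  [ 0   0   0  0  2 ]
  [ 0   0   0  0  1 ]
ρ2 → 1/2·ρ2
  [ 1  -3  -2  1  0 ]
  [ 0   0   0  0  1 ]
  [ 0   0   0  0  1 ]
ρ3 → ρ3 − ρ2
  [ 1  -3  -2  1  0 ]
  [ 0   0   0  0  1 ]
  [ 0   0   0  0  0 ]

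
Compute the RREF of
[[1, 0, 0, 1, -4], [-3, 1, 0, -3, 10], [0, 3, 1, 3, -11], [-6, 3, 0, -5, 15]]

[[1, 0, 0, 0, -1], [0, 1, 0, 0, -2], [0, 0, 1, 0, 4], [0, 0, 0, 1, -3]]

R2 := R2 + 3·R1
R4 := R4 + 6·R1
R3 := R3 − 3·R2
R4 := R4 − 3·R2
R3 := R3 − 3·R4
R1 := R1 − R4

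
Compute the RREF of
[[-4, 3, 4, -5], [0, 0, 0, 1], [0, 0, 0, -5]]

[[1, -3/4, -1, 0], [0, 0, 0, 1], [0, 0, 0, 0]]

R1 ← -1/4·R1
  [ 1  -3/4  -1  5/4 ]
  [ 0     0   0    1 ]
  [ 0     0   0   -5 ]
R3 ← R3 + 5·R2
  [ 1  -3/4  -1  5/4 ]
  [ 0     0   0    1 ]
  [ 0     0   0    0 ]
R1 ← R1 − 5/4·R2
  [ 1  -3/4  -1  0 ]
  [ 0     0   0  1 ]
  [ 0     0   0  0 ]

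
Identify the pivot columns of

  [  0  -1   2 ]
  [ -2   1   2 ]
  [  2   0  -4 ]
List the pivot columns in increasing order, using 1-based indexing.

R1 <=> R2
R1 ← -1/2·R1
R3 ← R3 − 2·R1
R2 ← -1·R2
R3 ← R3 − R2
R1 ← R1 + 1/2·R2
Pivot columns are the columns containing a leading 1.

1, 2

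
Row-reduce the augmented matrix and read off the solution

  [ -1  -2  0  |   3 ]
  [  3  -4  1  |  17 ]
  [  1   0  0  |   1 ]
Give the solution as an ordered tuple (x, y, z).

R1 → -1·R1
R2 → R2 − 3·R1
R3 → R3 − R1
R2 → -1/10·R2
R3 → R3 + 2·R2
R3 → -5·R3
R2 → R2 + 1/10·R3
R1 → R1 − 2·R2
Reading off the last column: x = 1, y = -2, z = 6.

(1, -2, 6)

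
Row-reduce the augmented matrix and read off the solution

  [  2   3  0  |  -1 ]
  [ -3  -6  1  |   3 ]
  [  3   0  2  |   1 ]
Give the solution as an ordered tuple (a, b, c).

R1 -> 1/2·R1
  [  1  3/2  0  |  -1/2 ]
  [ -3   -6  1  |     3 ]
  [  3    0  2  |     1 ]
R2 -> R2 + 3·R1
  [ 1   3/2  0  |  -1/2 ]
  [ 0  -3/2  1  |   3/2 ]
  [ 3     0  2  |     1 ]
R3 -> R3 − 3·R1
  [ 1   3/2  0  |  -1/2 ]
  [ 0  -3/2  1  |   3/2 ]
  [ 0  -9/2  2  |   5/2 ]
R2 -> -2/3·R2
  [ 1   3/2     0  |  -1/2 ]
  [ 0     1  -2/3  |    -1 ]
  [ 0  -9/2     2  |   5/2 ]
R3 -> R3 + 9/2·R2
  [ 1  3/2     0  |  -1/2 ]
  [ 0    1  -2/3  |    -1 ]
  [ 0    0    -1  |    -2 ]
R3 -> -1·R3
  [ 1  3/2     0  |  -1/2 ]
  [ 0    1  -2/3  |    -1 ]
  [ 0    0     1  |     2 ]
R2 -> R2 + 2/3·R3
  [ 1  3/2  0  |  -1/2 ]
  [ 0    1  0  |   1/3 ]
  [ 0    0  1  |     2 ]
R1 -> R1 − 3/2·R2
  [ 1  0  0  |   -1 ]
  [ 0  1  0  |  1/3 ]
  [ 0  0  1  |    2 ]
Reading off the last column: a = -1, b = 1/3, c = 2.

(-1, 1/3, 2)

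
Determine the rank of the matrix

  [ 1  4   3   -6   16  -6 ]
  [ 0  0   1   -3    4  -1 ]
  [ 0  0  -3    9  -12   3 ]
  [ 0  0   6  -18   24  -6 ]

rank = 2

Add 3 times R2 to R3.
  [ 1  4  3   -6  16  -6 ]
  [ 0  0  1   -3   4  -1 ]
  [ 0  0  0    0   0   0 ]
  [ 0  0  6  -18  24  -6 ]
Subtract 6 times R2 from R4.
  [ 1  4  3  -6  16  -6 ]
  [ 0  0  1  -3   4  -1 ]
  [ 0  0  0   0   0   0 ]
  [ 0  0  0   0   0   0 ]
Subtract 3 times R2 from R1.
  [ 1  4  0   3  4  -3 ]
  [ 0  0  1  -3  4  -1 ]
  [ 0  0  0   0  0   0 ]
  [ 0  0  0   0  0   0 ]
The reduced form has 2 nonzero rows.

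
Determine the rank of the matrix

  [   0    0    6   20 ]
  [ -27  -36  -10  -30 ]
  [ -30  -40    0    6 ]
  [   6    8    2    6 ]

rank = 3

R1 <-> R2
  [ -27  -36  -10  -30 ]
  [   0    0    6   20 ]
  [ -30  -40    0    6 ]
  [   6    8    2    6 ]
R1 := -1/27·R1
  [   1  4/3  10/27  10/9 ]
  [   0    0      6    20 ]
  [ -30  -40      0     6 ]
  [   6    8      2     6 ]
R3 := R3 + 30·R1
  [ 1  4/3  10/27   10/9 ]
  [ 0    0      6     20 ]
  [ 0    0  100/9  118/3 ]
  [ 6    8      2      6 ]
R4 := R4 − 6·R1
  [ 1  4/3  10/27   10/9 ]
  [ 0    0      6     20 ]
  [ 0    0  100/9  118/3 ]
  [ 0    0   -2/9   -2/3 ]
R2 := 1/6·R2
  [ 1  4/3  10/27   10/9 ]
  [ 0    0      1   10/3 ]
  [ 0    0  100/9  118/3 ]
  [ 0    0   -2/9   -2/3 ]
R3 := R3 − 100/9·R2
  [ 1  4/3  10/27   10/9 ]
  [ 0    0      1   10/3 ]
  [ 0    0      0  62/27 ]
  [ 0    0   -2/9   -2/3 ]
R4 := R4 + 2/9·R2
  [ 1  4/3  10/27   10/9 ]
  [ 0    0      1   10/3 ]
  [ 0    0      0  62/27 ]
  [ 0    0      0   2/27 ]
R3 := 27/62·R3
  [ 1  4/3  10/27  10/9 ]
  [ 0    0      1  10/3 ]
  [ 0    0      0     1 ]
  [ 0    0      0  2/27 ]
R4 := R4 − 2/27·R3
  [ 1  4/3  10/27  10/9 ]
  [ 0    0      1  10/3 ]
  [ 0    0      0     1 ]
  [ 0    0      0     0 ]
R2 := R2 − 10/3·R3
  [ 1  4/3  10/27  10/9 ]
  [ 0    0      1     0 ]
  [ 0    0      0     1 ]
  [ 0    0      0     0 ]
R1 := R1 − 10/9·R3
  [ 1  4/3  10/27  0 ]
  [ 0    0      1  0 ]
  [ 0    0      0  1 ]
  [ 0    0      0  0 ]
R1 := R1 − 10/27·R2
  [ 1  4/3  0  0 ]
  [ 0    0  1  0 ]
  [ 0    0  0  1 ]
  [ 0    0  0  0 ]
The reduced form has 3 nonzero rows.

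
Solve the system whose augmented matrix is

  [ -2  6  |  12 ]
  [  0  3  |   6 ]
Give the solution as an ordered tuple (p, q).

(0, 2)

ρ1 -> -1/2·ρ1
  [ 1  -3  |  -6 ]
  [ 0   3  |   6 ]
ρ2 -> 1/3·ρ2
  [ 1  -3  |  -6 ]
  [ 0   1  |   2 ]
ρ1 -> ρ1 + 3·ρ2
  [ 1  0  |  0 ]
  [ 0  1  |  2 ]
Reading off the last column: p = 0, q = 2.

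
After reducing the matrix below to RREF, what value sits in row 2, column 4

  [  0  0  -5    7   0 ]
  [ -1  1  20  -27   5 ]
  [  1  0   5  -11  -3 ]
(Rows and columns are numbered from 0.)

Swap R1 and R2.
  [ -1  1  20  -27   5 ]
  [  0  0  -5    7   0 ]
  [  1  0   5  -11  -3 ]
Multiply R1 by -1.
  [ 1  -1  -20   27  -5 ]
  [ 0   0   -5    7   0 ]
  [ 1   0    5  -11  -3 ]
Subtract R1 from R3.
  [ 1  -1  -20   27  -5 ]
  [ 0   0   -5    7   0 ]
  [ 0   1   25  -38   2 ]
Swap R2 and R3.
  [ 1  -1  -20   27  -5 ]
  [ 0   1   25  -38   2 ]
  [ 0   0   -5    7   0 ]
Multiply R3 by -1/5.
  [ 1  -1  -20    27  -5 ]
  [ 0   1   25   -38   2 ]
  [ 0   0    1  -7/5   0 ]
Subtract 25 times R3 from R2.
  [ 1  -1  -20    27  -5 ]
  [ 0   1    0    -3   2 ]
  [ 0   0    1  -7/5   0 ]
Add 20 times R3 to R1.
  [ 1  -1  0    -1  -5 ]
  [ 0   1  0    -3   2 ]
  [ 0   0  1  -7/5   0 ]
Add R2 to R1.
  [ 1  0  0    -4  -3 ]
  [ 0  1  0    -3   2 ]
  [ 0  0  1  -7/5   0 ]

0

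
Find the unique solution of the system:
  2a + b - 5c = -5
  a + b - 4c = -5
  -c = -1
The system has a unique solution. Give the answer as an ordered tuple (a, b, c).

(1, -2, 1)

Form the augmented matrix and row-reduce:
  [ 2  1  -5  |  -5 ]
  [ 1  1  -4  |  -5 ]
  [ 0  0  -1  |  -1 ]
ρ1 -> 1/2·ρ1
  [ 1  1/2  -5/2  |  -5/2 ]
  [ 1    1    -4  |    -5 ]
  [ 0    0    -1  |    -1 ]
ρ2 -> ρ2 − ρ1
  [ 1  1/2  -5/2  |  -5/2 ]
  [ 0  1/2  -3/2  |  -5/2 ]
  [ 0    0    -1  |    -1 ]
ρ2 -> 2·ρ2
  [ 1  1/2  -5/2  |  -5/2 ]
  [ 0    1    -3  |    -5 ]
  [ 0    0    -1  |    -1 ]
ρ3 -> -1·ρ3
  [ 1  1/2  -5/2  |  -5/2 ]
  [ 0    1    -3  |    -5 ]
  [ 0    0     1  |     1 ]
ρ2 -> ρ2 + 3·ρ3
  [ 1  1/2  -5/2  |  -5/2 ]
  [ 0    1     0  |    -2 ]
  [ 0    0     1  |     1 ]
ρ1 -> ρ1 + 5/2·ρ3
  [ 1  1/2  0  |   0 ]
  [ 0    1  0  |  -2 ]
  [ 0    0  1  |   1 ]
ρ1 -> ρ1 − 1/2·ρ2
  [ 1  0  0  |   1 ]
  [ 0  1  0  |  -2 ]
  [ 0  0  1  |   1 ]
Reading off the last column: a = 1, b = -2, c = 1.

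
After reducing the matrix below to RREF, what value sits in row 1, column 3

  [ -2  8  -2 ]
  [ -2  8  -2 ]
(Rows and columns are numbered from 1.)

1

R1 → -1/2·R1
  [  1  -4   1 ]
  [ -2   8  -2 ]
R2 → R2 + 2·R1
  [ 1  -4  1 ]
  [ 0   0  0 ]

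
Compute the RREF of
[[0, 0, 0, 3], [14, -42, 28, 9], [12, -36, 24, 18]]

[[1, -3, 2, 0], [0, 0, 0, 1], [0, 0, 0, 0]]

ρ1 <-> ρ2
  [ 14  -42  28   9 ]
  [  0    0   0   3 ]
  [ 12  -36  24  18 ]
ρ1 -> 1/14·ρ1
  [  1   -3   2  9/14 ]
  [  0    0   0     3 ]
  [ 12  -36  24    18 ]
ρ3 -> ρ3 − 12·ρ1
  [ 1  -3  2  9/14 ]
  [ 0   0  0     3 ]
  [ 0   0  0  72/7 ]
ρ2 -> 1/3·ρ2
  [ 1  -3  2  9/14 ]
  [ 0   0  0     1 ]
  [ 0   0  0  72/7 ]
ρ3 -> ρ3 − 72/7·ρ2
  [ 1  -3  2  9/14 ]
  [ 0   0  0     1 ]
  [ 0   0  0     0 ]
ρ1 -> ρ1 − 9/14·ρ2
  [ 1  -3  2  0 ]
  [ 0   0  0  1 ]
  [ 0   0  0  0 ]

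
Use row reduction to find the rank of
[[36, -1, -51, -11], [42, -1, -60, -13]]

rank = 2

ρ1 ← 1/36·ρ1
  [  1  -1/36  -17/12  -11/36 ]
  [ 42     -1     -60     -13 ]
ρ2 ← ρ2 − 42·ρ1
  [ 1  -1/36  -17/12  -11/36 ]
  [ 0    1/6    -1/2    -1/6 ]
ρ2 ← 6·ρ2
  [ 1  -1/36  -17/12  -11/36 ]
  [ 0      1      -3      -1 ]
ρ1 ← ρ1 + 1/36·ρ2
  [ 1  0  -3/2  -1/3 ]
  [ 0  1    -3    -1 ]
The reduced form has 2 nonzero rows.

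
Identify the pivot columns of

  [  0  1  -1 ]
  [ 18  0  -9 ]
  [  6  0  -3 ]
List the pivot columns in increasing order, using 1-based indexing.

r1 ↔ r2
  [ 18  0  -9 ]
  [  0  1  -1 ]
  [  6  0  -3 ]
r1 ← 1/18·r1
  [ 1  0  -1/2 ]
  [ 0  1    -1 ]
  [ 6  0    -3 ]
r3 ← r3 − 6·r1
  [ 1  0  -1/2 ]
  [ 0  1    -1 ]
  [ 0  0     0 ]
Pivot columns are the columns containing a leading 1.

1, 2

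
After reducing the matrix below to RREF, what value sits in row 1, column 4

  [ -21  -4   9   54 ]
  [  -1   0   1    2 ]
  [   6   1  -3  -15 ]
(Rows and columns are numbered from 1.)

-2

R1 → -1/21·R1
  [  1  4/21  -3/7  -18/7 ]
  [ -1     0     1      2 ]
  [  6     1    -3    -15 ]
R2 → R2 + R1
  [ 1  4/21  -3/7  -18/7 ]
  [ 0  4/21   4/7   -4/7 ]
  [ 6     1    -3    -15 ]
R3 → R3 − 6·R1
  [ 1  4/21  -3/7  -18/7 ]
  [ 0  4/21   4/7   -4/7 ]
  [ 0  -1/7  -3/7    3/7 ]
R2 → 21/4·R2
  [ 1  4/21  -3/7  -18/7 ]
  [ 0     1     3     -3 ]
  [ 0  -1/7  -3/7    3/7 ]
R3 → R3 + 1/7·R2
  [ 1  4/21  -3/7  -18/7 ]
  [ 0     1     3     -3 ]
  [ 0     0     0      0 ]
R1 → R1 − 4/21·R2
  [ 1  0  -1  -2 ]
  [ 0  1   3  -3 ]
  [ 0  0   0   0 ]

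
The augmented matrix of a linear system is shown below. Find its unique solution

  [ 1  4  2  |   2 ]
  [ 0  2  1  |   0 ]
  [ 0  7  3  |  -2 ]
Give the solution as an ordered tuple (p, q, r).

(2, -2, 4)

ρ2 -> 1/2·ρ2
  [ 1  4    2  |   2 ]
  [ 0  1  1/2  |   0 ]
  [ 0  7    3  |  -2 ]
ρ3 -> ρ3 − 7·ρ2
  [ 1  4     2  |   2 ]
  [ 0  1   1/2  |   0 ]
  [ 0  0  -1/2  |  -2 ]
ρ3 -> -2·ρ3
  [ 1  4    2  |  2 ]
  [ 0  1  1/2  |  0 ]
  [ 0  0    1  |  4 ]
ρ2 -> ρ2 − 1/2·ρ3
  [ 1  4  2  |   2 ]
  [ 0  1  0  |  -2 ]
  [ 0  0  1  |   4 ]
ρ1 -> ρ1 − 2·ρ3
  [ 1  4  0  |  -6 ]
  [ 0  1  0  |  -2 ]
  [ 0  0  1  |   4 ]
ρ1 -> ρ1 − 4·ρ2
  [ 1  0  0  |   2 ]
  [ 0  1  0  |  -2 ]
  [ 0  0  1  |   4 ]
Reading off the last column: p = 2, q = -2, r = 4.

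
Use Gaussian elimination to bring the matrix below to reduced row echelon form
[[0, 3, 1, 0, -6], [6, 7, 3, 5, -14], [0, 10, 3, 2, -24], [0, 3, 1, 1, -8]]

Swap ρ1 and ρ2.
  [ 6   7  3  5  -14 ]
  [ 0   3  1  0   -6 ]
  [ 0  10  3  2  -24 ]
  [ 0   3  1  1   -8 ]
Multiply ρ1 by 1/6.
  [ 1  7/6  1/2  5/6  -7/3 ]
  [ 0    3    1    0    -6 ]
  [ 0   10    3    2   -24 ]
  [ 0    3    1    1    -8 ]
Multiply ρ2 by 1/3.
  [ 1  7/6  1/2  5/6  -7/3 ]
  [ 0    1  1/3    0    -2 ]
  [ 0   10    3    2   -24 ]
  [ 0    3    1    1    -8 ]
Subtract 10 times ρ2 from ρ3.
  [ 1  7/6   1/2  5/6  -7/3 ]
  [ 0    1   1/3    0    -2 ]
  [ 0    0  -1/3    2    -4 ]
  [ 0    3     1    1    -8 ]
Subtract 3 times ρ2 from ρ4.
  [ 1  7/6   1/2  5/6  -7/3 ]
  [ 0    1   1/3    0    -2 ]
  [ 0    0  -1/3    2    -4 ]
  [ 0    0     0    1    -2 ]
Multiply ρ3 by -3.
  [ 1  7/6  1/2  5/6  -7/3 ]
  [ 0    1  1/3    0    -2 ]
  [ 0    0    1   -6    12 ]
  [ 0    0    0    1    -2 ]
Add 6 times ρ4 to ρ3.
  [ 1  7/6  1/2  5/6  -7/3 ]
  [ 0    1  1/3    0    -2 ]
  [ 0    0    1    0     0 ]
  [ 0    0    0    1    -2 ]
Subtract 5/6 times ρ4 from ρ1.
  [ 1  7/6  1/2  0  -2/3 ]
  [ 0    1  1/3  0    -2 ]
  [ 0    0    1  0     0 ]
  [ 0    0    0  1    -2 ]
Subtract 1/3 times ρ3 from ρ2.
  [ 1  7/6  1/2  0  -2/3 ]
  [ 0    1    0  0    -2 ]
  [ 0    0    1  0     0 ]
  [ 0    0    0  1    -2 ]
Subtract 1/2 times ρ3 from ρ1.
  [ 1  7/6  0  0  -2/3 ]
  [ 0    1  0  0    -2 ]
  [ 0    0  1  0     0 ]
  [ 0    0  0  1    -2 ]
Subtract 7/6 times ρ2 from ρ1.
  [ 1  0  0  0  5/3 ]
  [ 0  1  0  0   -2 ]
  [ 0  0  1  0    0 ]
  [ 0  0  0  1   -2 ]

[[1, 0, 0, 0, 5/3], [0, 1, 0, 0, -2], [0, 0, 1, 0, 0], [0, 0, 0, 1, -2]]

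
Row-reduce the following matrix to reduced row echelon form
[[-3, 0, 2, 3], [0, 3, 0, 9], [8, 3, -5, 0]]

R1 -> -1/3·R1
  [ 1  0  -2/3  -1 ]
  [ 0  3     0   9 ]
  [ 8  3    -5   0 ]
R3 -> R3 − 8·R1
  [ 1  0  -2/3  -1 ]
  [ 0  3     0   9 ]
  [ 0  3   1/3   8 ]
R2 -> 1/3·R2
  [ 1  0  -2/3  -1 ]
  [ 0  1     0   3 ]
  [ 0  3   1/3   8 ]
R3 -> R3 − 3·R2
  [ 1  0  -2/3  -1 ]
  [ 0  1     0   3 ]
  [ 0  0   1/3  -1 ]
R3 -> 3·R3
  [ 1  0  -2/3  -1 ]
  [ 0  1     0   3 ]
  [ 0  0     1  -3 ]
R1 -> R1 + 2/3·R3
  [ 1  0  0  -3 ]
  [ 0  1  0   3 ]
  [ 0  0  1  -3 ]

[[1, 0, 0, -3], [0, 1, 0, 3], [0, 0, 1, -3]]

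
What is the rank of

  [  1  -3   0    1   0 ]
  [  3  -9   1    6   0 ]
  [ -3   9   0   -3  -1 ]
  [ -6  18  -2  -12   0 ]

rank = 3

r2 ← r2 − 3·r1
  [  1  -3   0    1   0 ]
  [  0   0   1    3   0 ]
  [ -3   9   0   -3  -1 ]
  [ -6  18  -2  -12   0 ]
r3 ← r3 + 3·r1
  [  1  -3   0    1   0 ]
  [  0   0   1    3   0 ]
  [  0   0   0    0  -1 ]
  [ -6  18  -2  -12   0 ]
r4 ← r4 + 6·r1
  [ 1  -3   0   1   0 ]
  [ 0   0   1   3   0 ]
  [ 0   0   0   0  -1 ]
  [ 0   0  -2  -6   0 ]
r4 ← r4 + 2·r2
  [ 1  -3  0  1   0 ]
  [ 0   0  1  3   0 ]
  [ 0   0  0  0  -1 ]
  [ 0   0  0  0   0 ]
r3 ← -1·r3
  [ 1  -3  0  1  0 ]
  [ 0   0  1  3  0 ]
  [ 0   0  0  0  1 ]
  [ 0   0  0  0  0 ]
The reduced form has 3 nonzero rows.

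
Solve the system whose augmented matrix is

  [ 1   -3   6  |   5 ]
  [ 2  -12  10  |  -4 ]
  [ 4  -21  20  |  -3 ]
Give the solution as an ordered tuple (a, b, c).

(-2, 5/3, 2)

Subtract 2 times R1 from R2.
Subtract 4 times R1 from R3.
Multiply R2 by -1/6.
Add 9 times R2 to R3.
Multiply R3 by -1.
Subtract 1/3 times R3 from R2.
Subtract 6 times R3 from R1.
Add 3 times R2 to R1.
Reading off the last column: a = -2, b = 5/3, c = 2.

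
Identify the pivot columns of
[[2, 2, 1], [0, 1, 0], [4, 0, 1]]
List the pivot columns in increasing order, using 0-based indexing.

R1 -> 1/2·R1
R3 -> R3 − 4·R1
R3 -> R3 + 4·R2
R3 -> -1·R3
R1 -> R1 − 1/2·R3
R1 -> R1 − R2
Pivot columns are the columns containing a leading 1.

0, 1, 2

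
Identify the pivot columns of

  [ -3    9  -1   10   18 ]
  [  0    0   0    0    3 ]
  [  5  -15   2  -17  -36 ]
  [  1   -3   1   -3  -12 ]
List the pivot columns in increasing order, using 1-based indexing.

1, 3, 4, 5

Multiply R1 by -1/3.
  [ 1   -3  1/3  -10/3   -6 ]
  [ 0    0    0      0    3 ]
  [ 5  -15    2    -17  -36 ]
  [ 1   -3    1     -3  -12 ]
Subtract 5 times R1 from R3.
  [ 1  -3  1/3  -10/3   -6 ]
  [ 0   0    0      0    3 ]
  [ 0   0  1/3   -1/3   -6 ]
  [ 1  -3    1     -3  -12 ]
Subtract R1 from R4.
  [ 1  -3  1/3  -10/3  -6 ]
  [ 0   0    0      0   3 ]
  [ 0   0  1/3   -1/3  -6 ]
  [ 0   0  2/3    1/3  -6 ]
Swap R2 and R3.
  [ 1  -3  1/3  -10/3  -6 ]
  [ 0   0  1/3   -1/3  -6 ]
  [ 0   0    0      0   3 ]
  [ 0   0  2/3    1/3  -6 ]
Multiply R2 by 3.
  [ 1  -3  1/3  -10/3   -6 ]
  [ 0   0    1     -1  -18 ]
  [ 0   0    0      0    3 ]
  [ 0   0  2/3    1/3   -6 ]
Subtract 2/3 times R2 from R4.
  [ 1  -3  1/3  -10/3   -6 ]
  [ 0   0    1     -1  -18 ]
  [ 0   0    0      0    3 ]
  [ 0   0    0      1    6 ]
Swap R3 and R4.
  [ 1  -3  1/3  -10/3   -6 ]
  [ 0   0    1     -1  -18 ]
  [ 0   0    0      1    6 ]
  [ 0   0    0      0    3 ]
Multiply R4 by 1/3.
  [ 1  -3  1/3  -10/3   -6 ]
  [ 0   0    1     -1  -18 ]
  [ 0   0    0      1    6 ]
  [ 0   0    0      0    1 ]
Subtract 6 times R4 from R3.
  [ 1  -3  1/3  -10/3   -6 ]
  [ 0   0    1     -1  -18 ]
  [ 0   0    0      1    0 ]
  [ 0   0    0      0    1 ]
Add 18 times R4 to R2.
  [ 1  -3  1/3  -10/3  -6 ]
  [ 0   0    1     -1   0 ]
  [ 0   0    0      1   0 ]
  [ 0   0    0      0   1 ]
Add 6 times R4 to R1.
  [ 1  -3  1/3  -10/3  0 ]
  [ 0   0    1     -1  0 ]
  [ 0   0    0      1  0 ]
  [ 0   0    0      0  1 ]
Add R3 to R2.
  [ 1  -3  1/3  -10/3  0 ]
  [ 0   0    1      0  0 ]
  [ 0   0    0      1  0 ]
  [ 0   0    0      0  1 ]
Add 10/3 times R3 to R1.
  [ 1  -3  1/3  0  0 ]
  [ 0   0    1  0  0 ]
  [ 0   0    0  1  0 ]
  [ 0   0    0  0  1 ]
Subtract 1/3 times R2 from R1.
  [ 1  -3  0  0  0 ]
  [ 0   0  1  0  0 ]
  [ 0   0  0  1  0 ]
  [ 0   0  0  0  1 ]
Pivot columns are the columns containing a leading 1.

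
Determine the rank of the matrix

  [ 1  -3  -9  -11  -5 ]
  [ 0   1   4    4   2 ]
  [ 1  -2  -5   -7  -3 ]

rank = 2

R3 → R3 − R1
  [ 1  -3  -9  -11  -5 ]
  [ 0   1   4    4   2 ]
  [ 0   1   4    4   2 ]
R3 → R3 − R2
  [ 1  -3  -9  -11  -5 ]
  [ 0   1   4    4   2 ]
  [ 0   0   0    0   0 ]
R1 → R1 + 3·R2
  [ 1  0  3  1  1 ]
  [ 0  1  4  4  2 ]
  [ 0  0  0  0  0 ]
The reduced form has 2 nonzero rows.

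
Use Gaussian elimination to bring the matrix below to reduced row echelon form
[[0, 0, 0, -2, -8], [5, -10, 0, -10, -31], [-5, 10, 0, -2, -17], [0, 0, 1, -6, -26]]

R1 ↔ R2
  [  5  -10  0  -10  -31 ]
  [  0    0  0   -2   -8 ]
  [ -5   10  0   -2  -17 ]
  [  0    0  1   -6  -26 ]
R1 → 1/5·R1
  [  1  -2  0  -2  -31/5 ]
  [  0   0  0  -2     -8 ]
  [ -5  10  0  -2    -17 ]
  [  0   0  1  -6    -26 ]
R3 → R3 + 5·R1
  [ 1  -2  0   -2  -31/5 ]
  [ 0   0  0   -2     -8 ]
  [ 0   0  0  -12    -48 ]
  [ 0   0  1   -6    -26 ]
R2 ↔ R4
  [ 1  -2  0   -2  -31/5 ]
  [ 0   0  1   -6    -26 ]
  [ 0   0  0  -12    -48 ]
  [ 0   0  0   -2     -8 ]
R3 → -1/12·R3
  [ 1  -2  0  -2  -31/5 ]
  [ 0   0  1  -6    -26 ]
  [ 0   0  0   1      4 ]
  [ 0   0  0  -2     -8 ]
R4 → R4 + 2·R3
  [ 1  -2  0  -2  -31/5 ]
  [ 0   0  1  -6    -26 ]
  [ 0   0  0   1      4 ]
  [ 0   0  0   0      0 ]
R2 → R2 + 6·R3
  [ 1  -2  0  -2  -31/5 ]
  [ 0   0  1   0     -2 ]
  [ 0   0  0   1      4 ]
  [ 0   0  0   0      0 ]
R1 → R1 + 2·R3
  [ 1  -2  0  0  9/5 ]
  [ 0   0  1  0   -2 ]
  [ 0   0  0  1    4 ]
  [ 0   0  0  0    0 ]

[[1, -2, 0, 0, 9/5], [0, 0, 1, 0, -2], [0, 0, 0, 1, 4], [0, 0, 0, 0, 0]]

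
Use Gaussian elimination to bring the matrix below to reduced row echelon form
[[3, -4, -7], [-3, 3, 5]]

[[1, 0, 1/3], [0, 1, 2]]

R1 ← 1/3·R1
  [  1  -4/3  -7/3 ]
  [ -3     3     5 ]
R2 ← R2 + 3·R1
  [ 1  -4/3  -7/3 ]
  [ 0    -1    -2 ]
R2 ← -1·R2
  [ 1  -4/3  -7/3 ]
  [ 0     1     2 ]
R1 ← R1 + 4/3·R2
  [ 1  0  1/3 ]
  [ 0  1    2 ]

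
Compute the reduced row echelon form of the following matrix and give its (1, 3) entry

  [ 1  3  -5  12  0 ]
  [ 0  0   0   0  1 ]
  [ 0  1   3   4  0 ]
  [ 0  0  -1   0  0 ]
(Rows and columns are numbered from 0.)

4

R2 <-> R3
  [ 1  3  -5  12  0 ]
  [ 0  1   3   4  0 ]
  [ 0  0   0   0  1 ]
  [ 0  0  -1   0  0 ]
R3 <-> R4
  [ 1  3  -5  12  0 ]
  [ 0  1   3   4  0 ]
  [ 0  0  -1   0  0 ]
  [ 0  0   0   0  1 ]
R3 -> -1·R3
  [ 1  3  -5  12  0 ]
  [ 0  1   3   4  0 ]
  [ 0  0   1   0  0 ]
  [ 0  0   0   0  1 ]
R2 -> R2 − 3·R3
  [ 1  3  -5  12  0 ]
  [ 0  1   0   4  0 ]
  [ 0  0   1   0  0 ]
  [ 0  0   0   0  1 ]
R1 -> R1 + 5·R3
  [ 1  3  0  12  0 ]
  [ 0  1  0   4  0 ]
  [ 0  0  1   0  0 ]
  [ 0  0  0   0  1 ]
R1 -> R1 − 3·R2
  [ 1  0  0  0  0 ]
  [ 0  1  0  4  0 ]
  [ 0  0  1  0  0 ]
  [ 0  0  0  0  1 ]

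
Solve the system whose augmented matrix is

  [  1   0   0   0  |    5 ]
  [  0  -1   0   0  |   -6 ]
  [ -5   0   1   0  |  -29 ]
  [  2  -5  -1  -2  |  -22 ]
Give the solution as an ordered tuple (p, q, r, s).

(5, 6, -4, 3)

ρ3 → ρ3 + 5·ρ1
ρ4 → ρ4 − 2·ρ1
ρ2 → -1·ρ2
ρ4 → ρ4 + 5·ρ2
ρ4 → ρ4 + ρ3
ρ4 → -1/2·ρ4
Reading off the last column: p = 5, q = 6, r = -4, s = 3.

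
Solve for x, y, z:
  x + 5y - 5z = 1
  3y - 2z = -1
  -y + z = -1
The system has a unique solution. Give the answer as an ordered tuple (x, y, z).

Form the augmented matrix and row-reduce:
  [ 1   5  -5  |   1 ]
  [ 0   3  -2  |  -1 ]
  [ 0  -1   1  |  -1 ]
Multiply R2 by 1/3.
Add R2 to R3.
Multiply R3 by 3.
Add 2/3 times R3 to R2.
Add 5 times R3 to R1.
Subtract 5 times R2 from R1.
Reading off the last column: x = -4, y = -3, z = -4.

(-4, -3, -4)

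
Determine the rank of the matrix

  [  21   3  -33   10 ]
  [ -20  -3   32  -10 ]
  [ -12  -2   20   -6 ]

rank = 3

Multiply ρ1 by 1/21.
  [   1  1/7  -11/7  10/21 ]
  [ -20   -3     32    -10 ]
  [ -12   -2     20     -6 ]
Add 20 times ρ1 to ρ2.
  [   1   1/7  -11/7   10/21 ]
  [   0  -1/7    4/7  -10/21 ]
  [ -12    -2     20      -6 ]
Add 12 times ρ1 to ρ3.
  [ 1   1/7  -11/7   10/21 ]
  [ 0  -1/7    4/7  -10/21 ]
  [ 0  -2/7    8/7    -2/7 ]
Multiply ρ2 by -7.
  [ 1   1/7  -11/7  10/21 ]
  [ 0     1     -4   10/3 ]
  [ 0  -2/7    8/7   -2/7 ]
Add 2/7 times ρ2 to ρ3.
  [ 1  1/7  -11/7  10/21 ]
  [ 0    1     -4   10/3 ]
  [ 0    0      0    2/3 ]
Multiply ρ3 by 3/2.
  [ 1  1/7  -11/7  10/21 ]
  [ 0    1     -4   10/3 ]
  [ 0    0      0      1 ]
Subtract 10/3 times ρ3 from ρ2.
  [ 1  1/7  -11/7  10/21 ]
  [ 0    1     -4      0 ]
  [ 0    0      0      1 ]
Subtract 10/21 times ρ3 from ρ1.
  [ 1  1/7  -11/7  0 ]
  [ 0    1     -4  0 ]
  [ 0    0      0  1 ]
Subtract 1/7 times ρ2 from ρ1.
  [ 1  0  -1  0 ]
  [ 0  1  -4  0 ]
  [ 0  0   0  1 ]
The reduced form has 3 nonzero rows.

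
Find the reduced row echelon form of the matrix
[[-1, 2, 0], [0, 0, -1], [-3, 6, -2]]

[[1, -2, 0], [0, 0, 1], [0, 0, 0]]

R1 ← -1·R1
R3 ← R3 + 3·R1
R2 ← -1·R2
R3 ← R3 + 2·R2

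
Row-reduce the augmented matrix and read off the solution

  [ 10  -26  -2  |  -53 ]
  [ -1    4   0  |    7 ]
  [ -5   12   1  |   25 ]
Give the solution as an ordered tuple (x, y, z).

ρ1 ← 1/10·ρ1
  [  1  -13/5  -1/5  |  -53/10 ]
  [ -1      4     0  |       7 ]
  [ -5     12     1  |      25 ]
ρ2 ← ρ2 + ρ1
  [  1  -13/5  -1/5  |  -53/10 ]
  [  0    7/5  -1/5  |   17/10 ]
  [ -5     12     1  |      25 ]
ρ3 ← ρ3 + 5·ρ1
  [ 1  -13/5  -1/5  |  -53/10 ]
  [ 0    7/5  -1/5  |   17/10 ]
  [ 0     -1     0  |    -3/2 ]
ρ2 ← 5/7·ρ2
  [ 1  -13/5  -1/5  |  -53/10 ]
  [ 0      1  -1/7  |   17/14 ]
  [ 0     -1     0  |    -3/2 ]
ρ3 ← ρ3 + ρ2
  [ 1  -13/5  -1/5  |  -53/10 ]
  [ 0      1  -1/7  |   17/14 ]
  [ 0      0  -1/7  |    -2/7 ]
ρ3 ← -7·ρ3
  [ 1  -13/5  -1/5  |  -53/10 ]
  [ 0      1  -1/7  |   17/14 ]
  [ 0      0     1  |       2 ]
ρ2 ← ρ2 + 1/7·ρ3
  [ 1  -13/5  -1/5  |  -53/10 ]
  [ 0      1     0  |     3/2 ]
  [ 0      0     1  |       2 ]
ρ1 ← ρ1 + 1/5·ρ3
  [ 1  -13/5  0  |  -49/10 ]
  [ 0      1  0  |     3/2 ]
  [ 0      0  1  |       2 ]
ρ1 ← ρ1 + 13/5·ρ2
  [ 1  0  0  |   -1 ]
  [ 0  1  0  |  3/2 ]
  [ 0  0  1  |    2 ]
Reading off the last column: x = -1, y = 3/2, z = 2.

(-1, 3/2, 2)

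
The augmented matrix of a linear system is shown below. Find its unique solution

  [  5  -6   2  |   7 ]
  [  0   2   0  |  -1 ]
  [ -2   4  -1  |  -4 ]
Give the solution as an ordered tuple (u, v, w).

R1 := 1/5·R1
  [  1  -6/5  2/5  |  7/5 ]
  [  0     2    0  |   -1 ]
  [ -2     4   -1  |   -4 ]
R3 := R3 + 2·R1
  [ 1  -6/5   2/5  |   7/5 ]
  [ 0     2     0  |    -1 ]
  [ 0   8/5  -1/5  |  -6/5 ]
R2 := 1/2·R2
  [ 1  -6/5   2/5  |   7/5 ]
  [ 0     1     0  |  -1/2 ]
  [ 0   8/5  -1/5  |  -6/5 ]
R3 := R3 − 8/5·R2
  [ 1  -6/5   2/5  |   7/5 ]
  [ 0     1     0  |  -1/2 ]
  [ 0     0  -1/5  |  -2/5 ]
R3 := -5·R3
  [ 1  -6/5  2/5  |   7/5 ]
  [ 0     1    0  |  -1/2 ]
  [ 0     0    1  |     2 ]
R1 := R1 − 2/5·R3
  [ 1  -6/5  0  |   3/5 ]
  [ 0     1  0  |  -1/2 ]
  [ 0     0  1  |     2 ]
R1 := R1 + 6/5·R2
  [ 1  0  0  |     0 ]
  [ 0  1  0  |  -1/2 ]
  [ 0  0  1  |     2 ]
Reading off the last column: u = 0, v = -1/2, w = 2.

(0, -1/2, 2)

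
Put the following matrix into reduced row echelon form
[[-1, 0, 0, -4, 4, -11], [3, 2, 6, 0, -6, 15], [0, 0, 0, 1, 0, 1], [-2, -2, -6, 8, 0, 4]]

[[1, 0, 0, 0, 0, -1], [0, 1, 3, 0, 0, 3], [0, 0, 0, 1, 0, 1], [0, 0, 0, 0, 1, -2]]

r1 ← -1·r1
  [  1   0   0  4  -4  11 ]
  [  3   2   6  0  -6  15 ]
  [  0   0   0  1   0   1 ]
  [ -2  -2  -6  8   0   4 ]
r2 ← r2 − 3·r1
  [  1   0   0    4  -4   11 ]
  [  0   2   6  -12   6  -18 ]
  [  0   0   0    1   0    1 ]
  [ -2  -2  -6    8   0    4 ]
r4 ← r4 + 2·r1
  [ 1   0   0    4  -4   11 ]
  [ 0   2   6  -12   6  -18 ]
  [ 0   0   0    1   0    1 ]
  [ 0  -2  -6   16  -8   26 ]
r2 ← 1/2·r2
  [ 1   0   0   4  -4  11 ]
  [ 0   1   3  -6   3  -9 ]
  [ 0   0   0   1   0   1 ]
  [ 0  -2  -6  16  -8  26 ]
r4 ← r4 + 2·r2
  [ 1  0  0   4  -4  11 ]
  [ 0  1  3  -6   3  -9 ]
  [ 0  0  0   1   0   1 ]
  [ 0  0  0   4  -2   8 ]
r4 ← r4 − 4·r3
  [ 1  0  0   4  -4  11 ]
  [ 0  1  3  -6   3  -9 ]
  [ 0  0  0   1   0   1 ]
  [ 0  0  0   0  -2   4 ]
r4 ← -1/2·r4
  [ 1  0  0   4  -4  11 ]
  [ 0  1  3  -6   3  -9 ]
  [ 0  0  0   1   0   1 ]
  [ 0  0  0   0   1  -2 ]
r2 ← r2 − 3·r4
  [ 1  0  0   4  -4  11 ]
  [ 0  1  3  -6   0  -3 ]
  [ 0  0  0   1   0   1 ]
  [ 0  0  0   0   1  -2 ]
r1 ← r1 + 4·r4
  [ 1  0  0   4  0   3 ]
  [ 0  1  3  -6  0  -3 ]
  [ 0  0  0   1  0   1 ]
  [ 0  0  0   0  1  -2 ]
r2 ← r2 + 6·r3
  [ 1  0  0  4  0   3 ]
  [ 0  1  3  0  0   3 ]
  [ 0  0  0  1  0   1 ]
  [ 0  0  0  0  1  -2 ]
r1 ← r1 − 4·r3
  [ 1  0  0  0  0  -1 ]
  [ 0  1  3  0  0   3 ]
  [ 0  0  0  1  0   1 ]
  [ 0  0  0  0  1  -2 ]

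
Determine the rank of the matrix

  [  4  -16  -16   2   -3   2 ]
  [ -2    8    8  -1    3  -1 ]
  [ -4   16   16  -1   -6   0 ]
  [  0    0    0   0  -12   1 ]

rank = 4

Multiply r1 by 1/4.
  [  1  -4  -4  1/2  -3/4  1/2 ]
  [ -2   8   8   -1     3   -1 ]
  [ -4  16  16   -1    -6    0 ]
  [  0   0   0    0   -12    1 ]
Add 2 times r1 to r2.
  [  1  -4  -4  1/2  -3/4  1/2 ]
  [  0   0   0    0   3/2    0 ]
  [ -4  16  16   -1    -6    0 ]
  [  0   0   0    0   -12    1 ]
Add 4 times r1 to r3.
  [ 1  -4  -4  1/2  -3/4  1/2 ]
  [ 0   0   0    0   3/2    0 ]
  [ 0   0   0    1    -9    2 ]
  [ 0   0   0    0   -12    1 ]
Swap r2 and r3.
  [ 1  -4  -4  1/2  -3/4  1/2 ]
  [ 0   0   0    1    -9    2 ]
  [ 0   0   0    0   3/2    0 ]
  [ 0   0   0    0   -12    1 ]
Multiply r3 by 2/3.
  [ 1  -4  -4  1/2  -3/4  1/2 ]
  [ 0   0   0    1    -9    2 ]
  [ 0   0   0    0     1    0 ]
  [ 0   0   0    0   -12    1 ]
Add 12 times r3 to r4.
  [ 1  -4  -4  1/2  -3/4  1/2 ]
  [ 0   0   0    1    -9    2 ]
  [ 0   0   0    0     1    0 ]
  [ 0   0   0    0     0    1 ]
Subtract 2 times r4 from r2.
  [ 1  -4  -4  1/2  -3/4  1/2 ]
  [ 0   0   0    1    -9    0 ]
  [ 0   0   0    0     1    0 ]
  [ 0   0   0    0     0    1 ]
Subtract 1/2 times r4 from r1.
  [ 1  -4  -4  1/2  -3/4  0 ]
  [ 0   0   0    1    -9  0 ]
  [ 0   0   0    0     1  0 ]
  [ 0   0   0    0     0  1 ]
Add 9 times r3 to r2.
  [ 1  -4  -4  1/2  -3/4  0 ]
  [ 0   0   0    1     0  0 ]
  [ 0   0   0    0     1  0 ]
  [ 0   0   0    0     0  1 ]
Add 3/4 times r3 to r1.
  [ 1  -4  -4  1/2  0  0 ]
  [ 0   0   0    1  0  0 ]
  [ 0   0   0    0  1  0 ]
  [ 0   0   0    0  0  1 ]
Subtract 1/2 times r2 from r1.
  [ 1  -4  -4  0  0  0 ]
  [ 0   0   0  1  0  0 ]
  [ 0   0   0  0  1  0 ]
  [ 0   0   0  0  0  1 ]
The reduced form has 4 nonzero rows.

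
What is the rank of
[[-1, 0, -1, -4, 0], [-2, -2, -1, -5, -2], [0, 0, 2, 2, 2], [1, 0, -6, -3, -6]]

rank = 4

R1 → -1·R1
R2 → R2 + 2·R1
R4 → R4 − R1
R2 → -1/2·R2
R3 → 1/2·R3
R4 → R4 + 7·R3
R3 → R3 − R4
R2 → R2 − R4
R2 → R2 + 1/2·R3
R1 → R1 − R3
The reduced form has 4 nonzero rows.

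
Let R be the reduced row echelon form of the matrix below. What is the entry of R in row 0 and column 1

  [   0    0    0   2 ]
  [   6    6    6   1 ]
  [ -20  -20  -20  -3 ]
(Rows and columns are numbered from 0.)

1

ρ1 <=> ρ2
  [   6    6    6   1 ]
  [   0    0    0   2 ]
  [ -20  -20  -20  -3 ]
ρ1 ← 1/6·ρ1
  [   1    1    1  1/6 ]
  [   0    0    0    2 ]
  [ -20  -20  -20   -3 ]
ρ3 ← ρ3 + 20·ρ1
  [ 1  1  1  1/6 ]
  [ 0  0  0    2 ]
  [ 0  0  0  1/3 ]
ρ2 ← 1/2·ρ2
  [ 1  1  1  1/6 ]
  [ 0  0  0    1 ]
  [ 0  0  0  1/3 ]
ρ3 ← ρ3 − 1/3·ρ2
  [ 1  1  1  1/6 ]
  [ 0  0  0    1 ]
  [ 0  0  0    0 ]
ρ1 ← ρ1 − 1/6·ρ2
  [ 1  1  1  0 ]
  [ 0  0  0  1 ]
  [ 0  0  0  0 ]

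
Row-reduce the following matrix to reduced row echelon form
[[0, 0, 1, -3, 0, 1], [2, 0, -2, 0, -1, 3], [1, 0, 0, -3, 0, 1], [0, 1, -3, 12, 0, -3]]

R1 <=> R2
R1 := 1/2·R1
R3 := R3 − R1
R2 <=> R4
R4 := R4 − R3
R4 := -2·R4
R3 := R3 − 1/2·R4
R1 := R1 + 1/2·R4
R2 := R2 + 3·R3
R1 := R1 + R3

[[1, 0, 0, -3, 0, 1], [0, 1, 0, 3, 0, 0], [0, 0, 1, -3, 0, 1], [0, 0, 0, 0, 1, -3]]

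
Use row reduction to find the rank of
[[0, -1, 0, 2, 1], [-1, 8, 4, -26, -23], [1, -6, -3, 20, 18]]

rank = 3

r1 <-> r2
  [ -1   8   4  -26  -23 ]
  [  0  -1   0    2    1 ]
  [  1  -6  -3   20   18 ]
r1 := -1·r1
  [ 1  -8  -4  26  23 ]
  [ 0  -1   0   2   1 ]
  [ 1  -6  -3  20  18 ]
r3 := r3 − r1
  [ 1  -8  -4  26  23 ]
  [ 0  -1   0   2   1 ]
  [ 0   2   1  -6  -5 ]
r2 := -1·r2
  [ 1  -8  -4  26  23 ]
  [ 0   1   0  -2  -1 ]
  [ 0   2   1  -6  -5 ]
r3 := r3 − 2·r2
  [ 1  -8  -4  26  23 ]
  [ 0   1   0  -2  -1 ]
  [ 0   0   1  -2  -3 ]
r1 := r1 + 4·r3
  [ 1  -8  0  18  11 ]
  [ 0   1  0  -2  -1 ]
  [ 0   0  1  -2  -3 ]
r1 := r1 + 8·r2
  [ 1  0  0   2   3 ]
  [ 0  1  0  -2  -1 ]
  [ 0  0  1  -2  -3 ]
The reduced form has 3 nonzero rows.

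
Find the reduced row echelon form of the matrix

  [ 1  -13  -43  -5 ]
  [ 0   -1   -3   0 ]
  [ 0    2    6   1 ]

[[1, 0, -4, 0], [0, 1, 3, 0], [0, 0, 0, 1]]

R2 := -1·R2
R3 := R3 − 2·R2
R1 := R1 + 5·R3
R1 := R1 + 13·R2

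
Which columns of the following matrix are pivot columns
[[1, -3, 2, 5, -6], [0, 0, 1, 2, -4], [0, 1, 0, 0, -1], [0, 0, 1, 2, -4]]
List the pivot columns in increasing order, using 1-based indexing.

Swap R2 and R3.
  [ 1  -3  2  5  -6 ]
  [ 0   1  0  0  -1 ]
  [ 0   0  1  2  -4 ]
  [ 0   0  1  2  -4 ]
Subtract R3 from R4.
  [ 1  -3  2  5  -6 ]
  [ 0   1  0  0  -1 ]
  [ 0   0  1  2  -4 ]
  [ 0   0  0  0   0 ]
Subtract 2 times R3 from R1.
  [ 1  -3  0  1   2 ]
  [ 0   1  0  0  -1 ]
  [ 0   0  1  2  -4 ]
  [ 0   0  0  0   0 ]
Add 3 times R2 to R1.
  [ 1  0  0  1  -1 ]
  [ 0  1  0  0  -1 ]
  [ 0  0  1  2  -4 ]
  [ 0  0  0  0   0 ]
Pivot columns are the columns containing a leading 1.

1, 2, 3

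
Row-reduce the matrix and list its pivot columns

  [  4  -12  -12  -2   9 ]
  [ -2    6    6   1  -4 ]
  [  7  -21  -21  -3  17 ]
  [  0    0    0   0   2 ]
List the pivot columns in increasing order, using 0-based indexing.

Multiply R1 by 1/4.
  [  1   -3   -3  -1/2  9/4 ]
  [ -2    6    6     1   -4 ]
  [  7  -21  -21    -3   17 ]
  [  0    0    0     0    2 ]
Add 2 times R1 to R2.
  [ 1   -3   -3  -1/2  9/4 ]
  [ 0    0    0     0  1/2 ]
  [ 7  -21  -21    -3   17 ]
  [ 0    0    0     0    2 ]
Subtract 7 times R1 from R3.
  [ 1  -3  -3  -1/2  9/4 ]
  [ 0   0   0     0  1/2 ]
  [ 0   0   0   1/2  5/4 ]
  [ 0   0   0     0    2 ]
Swap R2 and R3.
  [ 1  -3  -3  -1/2  9/4 ]
  [ 0   0   0   1/2  5/4 ]
  [ 0   0   0     0  1/2 ]
  [ 0   0   0     0    2 ]
Multiply R2 by 2.
  [ 1  -3  -3  -1/2  9/4 ]
  [ 0   0   0     1  5/2 ]
  [ 0   0   0     0  1/2 ]
  [ 0   0   0     0    2 ]
Multiply R3 by 2.
  [ 1  -3  -3  -1/2  9/4 ]
  [ 0   0   0     1  5/2 ]
  [ 0   0   0     0    1 ]
  [ 0   0   0     0    2 ]
Subtract 2 times R3 from R4.
  [ 1  -3  -3  -1/2  9/4 ]
  [ 0   0   0     1  5/2 ]
  [ 0   0   0     0    1 ]
  [ 0   0   0     0    0 ]
Subtract 5/2 times R3 from R2.
  [ 1  -3  -3  -1/2  9/4 ]
  [ 0   0   0     1    0 ]
  [ 0   0   0     0    1 ]
  [ 0   0   0     0    0 ]
Subtract 9/4 times R3 from R1.
  [ 1  -3  -3  -1/2  0 ]
  [ 0   0   0     1  0 ]
  [ 0   0   0     0  1 ]
  [ 0   0   0     0  0 ]
Add 1/2 times R2 to R1.
  [ 1  -3  -3  0  0 ]
  [ 0   0   0  1  0 ]
  [ 0   0   0  0  1 ]
  [ 0   0   0  0  0 ]
Pivot columns are the columns containing a leading 1.

0, 3, 4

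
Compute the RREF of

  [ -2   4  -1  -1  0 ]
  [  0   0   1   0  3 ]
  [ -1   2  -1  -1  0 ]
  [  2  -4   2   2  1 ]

ρ1 := -1/2·ρ1
  [  1  -2  1/2  1/2  0 ]
  [  0   0    1    0  3 ]
  [ -1   2   -1   -1  0 ]
  [  2  -4    2    2  1 ]
ρ3 := ρ3 + ρ1
  [ 1  -2   1/2   1/2  0 ]
  [ 0   0     1     0  3 ]
  [ 0   0  -1/2  -1/2  0 ]
  [ 2  -4     2     2  1 ]
ρ4 := ρ4 − 2·ρ1
  [ 1  -2   1/2   1/2  0 ]
  [ 0   0     1     0  3 ]
  [ 0   0  -1/2  -1/2  0 ]
  [ 0   0     1     1  1 ]
ρ3 := ρ3 + 1/2·ρ2
  [ 1  -2  1/2   1/2    0 ]
  [ 0   0    1     0    3 ]
  [ 0   0    0  -1/2  3/2 ]
  [ 0   0    1     1    1 ]
ρ4 := ρ4 − ρ2
  [ 1  -2  1/2   1/2    0 ]
  [ 0   0    1     0    3 ]
  [ 0   0    0  -1/2  3/2 ]
  [ 0   0    0     1   -2 ]
ρ3 := -2·ρ3
  [ 1  -2  1/2  1/2   0 ]
  [ 0   0    1    0   3 ]
  [ 0   0    0    1  -3 ]
  [ 0   0    0    1  -2 ]
ρ4 := ρ4 − ρ3
  [ 1  -2  1/2  1/2   0 ]
  [ 0   0    1    0   3 ]
  [ 0   0    0    1  -3 ]
  [ 0   0    0    0   1 ]
ρ3 := ρ3 + 3·ρ4
  [ 1  -2  1/2  1/2  0 ]
  [ 0   0    1    0  3 ]
  [ 0   0    0    1  0 ]
  [ 0   0    0    0  1 ]
ρ2 := ρ2 − 3·ρ4
  [ 1  -2  1/2  1/2  0 ]
  [ 0   0    1    0  0 ]
  [ 0   0    0    1  0 ]
  [ 0   0    0    0  1 ]
ρ1 := ρ1 − 1/2·ρ3
  [ 1  -2  1/2  0  0 ]
  [ 0   0    1  0  0 ]
  [ 0   0    0  1  0 ]
  [ 0   0    0  0  1 ]
ρ1 := ρ1 − 1/2·ρ2
  [ 1  -2  0  0  0 ]
  [ 0   0  1  0  0 ]
  [ 0   0  0  1  0 ]
  [ 0   0  0  0  1 ]

[[1, -2, 0, 0, 0], [0, 0, 1, 0, 0], [0, 0, 0, 1, 0], [0, 0, 0, 0, 1]]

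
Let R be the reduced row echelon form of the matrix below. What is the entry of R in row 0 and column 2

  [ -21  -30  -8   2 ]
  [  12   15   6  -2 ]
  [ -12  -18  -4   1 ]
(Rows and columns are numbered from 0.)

4/3

ρ1 -> -1/21·ρ1
  [   1  10/7  8/21  -2/21 ]
  [  12    15     6     -2 ]
  [ -12   -18    -4      1 ]
ρ2 -> ρ2 − 12·ρ1
  [   1   10/7  8/21  -2/21 ]
  [   0  -15/7  10/7   -6/7 ]
  [ -12    -18    -4      1 ]
ρ3 -> ρ3 + 12·ρ1
  [ 1   10/7  8/21  -2/21 ]
  [ 0  -15/7  10/7   -6/7 ]
  [ 0   -6/7   4/7   -1/7 ]
ρ2 -> -7/15·ρ2
  [ 1  10/7  8/21  -2/21 ]
  [ 0     1  -2/3    2/5 ]
  [ 0  -6/7   4/7   -1/7 ]
ρ3 -> ρ3 + 6/7·ρ2
  [ 1  10/7  8/21  -2/21 ]
  [ 0     1  -2/3    2/5 ]
  [ 0     0     0    1/5 ]
ρ3 -> 5·ρ3
  [ 1  10/7  8/21  -2/21 ]
  [ 0     1  -2/3    2/5 ]
  [ 0     0     0      1 ]
ρ2 -> ρ2 − 2/5·ρ3
  [ 1  10/7  8/21  -2/21 ]
  [ 0     1  -2/3      0 ]
  [ 0     0     0      1 ]
ρ1 -> ρ1 + 2/21·ρ3
  [ 1  10/7  8/21  0 ]
  [ 0     1  -2/3  0 ]
  [ 0     0     0  1 ]
ρ1 -> ρ1 − 10/7·ρ2
  [ 1  0   4/3  0 ]
  [ 0  1  -2/3  0 ]
  [ 0  0     0  1 ]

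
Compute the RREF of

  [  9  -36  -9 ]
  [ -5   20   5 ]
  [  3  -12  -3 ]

R1 := 1/9·R1
  [  1   -4  -1 ]
  [ -5   20   5 ]
  [  3  -12  -3 ]
R2 := R2 + 5·R1
  [ 1   -4  -1 ]
  [ 0    0   0 ]
  [ 3  -12  -3 ]
R3 := R3 − 3·R1
  [ 1  -4  -1 ]
  [ 0   0   0 ]
  [ 0   0   0 ]

[[1, -4, -1], [0, 0, 0], [0, 0, 0]]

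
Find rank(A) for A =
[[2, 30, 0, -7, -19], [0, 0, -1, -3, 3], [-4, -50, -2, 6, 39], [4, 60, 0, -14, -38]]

ρ1 := 1/2·ρ1
  [  1   15   0  -7/2  -19/2 ]
  [  0    0  -1    -3      3 ]
  [ -4  -50  -2     6     39 ]
  [  4   60   0   -14    -38 ]
ρ3 := ρ3 + 4·ρ1
  [ 1  15   0  -7/2  -19/2 ]
  [ 0   0  -1    -3      3 ]
  [ 0  10  -2    -8      1 ]
  [ 4  60   0   -14    -38 ]
ρ4 := ρ4 − 4·ρ1
  [ 1  15   0  -7/2  -19/2 ]
  [ 0   0  -1    -3      3 ]
  [ 0  10  -2    -8      1 ]
  [ 0   0   0     0      0 ]
ρ2 ↔ ρ3
  [ 1  15   0  -7/2  -19/2 ]
  [ 0  10  -2    -8      1 ]
  [ 0   0  -1    -3      3 ]
  [ 0   0   0     0      0 ]
ρ2 := 1/10·ρ2
  [ 1  15     0  -7/2  -19/2 ]
  [ 0   1  -1/5  -4/5   1/10 ]
  [ 0   0    -1    -3      3 ]
  [ 0   0     0     0      0 ]
ρ3 := -1·ρ3
  [ 1  15     0  -7/2  -19/2 ]
  [ 0   1  -1/5  -4/5   1/10 ]
  [ 0   0     1     3     -3 ]
  [ 0   0     0     0      0 ]
ρ2 := ρ2 + 1/5·ρ3
  [ 1  15  0  -7/2  -19/2 ]
  [ 0   1  0  -1/5   -1/2 ]
  [ 0   0  1     3     -3 ]
  [ 0   0  0     0      0 ]
ρ1 := ρ1 − 15·ρ2
  [ 1  0  0  -1/2    -2 ]
  [ 0  1  0  -1/5  -1/2 ]
  [ 0  0  1     3    -3 ]
  [ 0  0  0     0     0 ]
The reduced form has 3 nonzero rows.

rank = 3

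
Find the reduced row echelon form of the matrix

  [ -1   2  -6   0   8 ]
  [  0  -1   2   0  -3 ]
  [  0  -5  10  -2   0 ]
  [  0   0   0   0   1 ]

ρ1 := -1·ρ1
  [ 1  -2   6   0  -8 ]
  [ 0  -1   2   0  -3 ]
  [ 0  -5  10  -2   0 ]
  [ 0   0   0   0   1 ]
ρ2 := -1·ρ2
  [ 1  -2   6   0  -8 ]
  [ 0   1  -2   0   3 ]
  [ 0  -5  10  -2   0 ]
  [ 0   0   0   0   1 ]
ρ3 := ρ3 + 5·ρ2
  [ 1  -2   6   0  -8 ]
  [ 0   1  -2   0   3 ]
  [ 0   0   0  -2  15 ]
  [ 0   0   0   0   1 ]
ρ3 := -1/2·ρ3
  [ 1  -2   6  0     -8 ]
  [ 0   1  -2  0      3 ]
  [ 0   0   0  1  -15/2 ]
  [ 0   0   0  0      1 ]
ρ3 := ρ3 + 15/2·ρ4
  [ 1  -2   6  0  -8 ]
  [ 0   1  -2  0   3 ]
  [ 0   0   0  1   0 ]
  [ 0   0   0  0   1 ]
ρ2 := ρ2 − 3·ρ4
  [ 1  -2   6  0  -8 ]
  [ 0   1  -2  0   0 ]
  [ 0   0   0  1   0 ]
  [ 0   0   0  0   1 ]
ρ1 := ρ1 + 8·ρ4
  [ 1  -2   6  0  0 ]
  [ 0   1  -2  0  0 ]
  [ 0   0   0  1  0 ]
  [ 0   0   0  0  1 ]
ρ1 := ρ1 + 2·ρ2
  [ 1  0   2  0  0 ]
  [ 0  1  -2  0  0 ]
  [ 0  0   0  1  0 ]
  [ 0  0   0  0  1 ]

[[1, 0, 2, 0, 0], [0, 1, -2, 0, 0], [0, 0, 0, 1, 0], [0, 0, 0, 0, 1]]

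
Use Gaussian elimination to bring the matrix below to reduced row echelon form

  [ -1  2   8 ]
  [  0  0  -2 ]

R1 → -1·R1
  [ 1  -2  -8 ]
  [ 0   0  -2 ]
R2 → -1/2·R2
  [ 1  -2  -8 ]
  [ 0   0   1 ]
R1 → R1 + 8·R2
  [ 1  -2  0 ]
  [ 0   0  1 ]

[[1, -2, 0], [0, 0, 1]]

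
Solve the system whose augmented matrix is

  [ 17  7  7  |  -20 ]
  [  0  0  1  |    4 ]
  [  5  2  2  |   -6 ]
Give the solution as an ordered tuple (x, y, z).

r1 := 1/17·r1
  [ 1  7/17  7/17  |  -20/17 ]
  [ 0     0     1  |       4 ]
  [ 5     2     2  |      -6 ]
r3 := r3 − 5·r1
  [ 1   7/17   7/17  |  -20/17 ]
  [ 0      0      1  |       4 ]
  [ 0  -1/17  -1/17  |   -2/17 ]
r2 <=> r3
  [ 1   7/17   7/17  |  -20/17 ]
  [ 0  -1/17  -1/17  |   -2/17 ]
  [ 0      0      1  |       4 ]
r2 := -17·r2
  [ 1  7/17  7/17  |  -20/17 ]
  [ 0     1     1  |       2 ]
  [ 0     0     1  |       4 ]
r2 := r2 − r3
  [ 1  7/17  7/17  |  -20/17 ]
  [ 0     1     0  |      -2 ]
  [ 0     0     1  |       4 ]
r1 := r1 − 7/17·r3
  [ 1  7/17  0  |  -48/17 ]
  [ 0     1  0  |      -2 ]
  [ 0     0  1  |       4 ]
r1 := r1 − 7/17·r2
  [ 1  0  0  |  -2 ]
  [ 0  1  0  |  -2 ]
  [ 0  0  1  |   4 ]
Reading off the last column: x = -2, y = -2, z = 4.

(-2, -2, 4)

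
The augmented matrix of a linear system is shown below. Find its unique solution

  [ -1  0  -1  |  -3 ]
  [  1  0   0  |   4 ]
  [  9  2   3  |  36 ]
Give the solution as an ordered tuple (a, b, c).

R1 → -1·R1
  [ 1  0  1  |   3 ]
  [ 1  0  0  |   4 ]
  [ 9  2  3  |  36 ]
R2 → R2 − R1
  [ 1  0   1  |   3 ]
  [ 0  0  -1  |   1 ]
  [ 9  2   3  |  36 ]
R3 → R3 − 9·R1
  [ 1  0   1  |  3 ]
  [ 0  0  -1  |  1 ]
  [ 0  2  -6  |  9 ]
R2 <=> R3
  [ 1  0   1  |  3 ]
  [ 0  2  -6  |  9 ]
  [ 0  0  -1  |  1 ]
R2 → 1/2·R2
  [ 1  0   1  |    3 ]
  [ 0  1  -3  |  9/2 ]
  [ 0  0  -1  |    1 ]
R3 → -1·R3
  [ 1  0   1  |    3 ]
  [ 0  1  -3  |  9/2 ]
  [ 0  0   1  |   -1 ]
R2 → R2 + 3·R3
  [ 1  0  1  |    3 ]
  [ 0  1  0  |  3/2 ]
  [ 0  0  1  |   -1 ]
R1 → R1 − R3
  [ 1  0  0  |    4 ]
  [ 0  1  0  |  3/2 ]
  [ 0  0  1  |   -1 ]
Reading off the last column: a = 4, b = 3/2, c = -1.

(4, 3/2, -1)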